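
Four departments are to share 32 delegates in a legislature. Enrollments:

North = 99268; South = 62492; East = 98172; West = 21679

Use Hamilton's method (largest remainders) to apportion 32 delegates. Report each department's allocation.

North 11; South 7; East 11; West 3

The standard divisor is 281611/32 ≈ 8800.344.
Standard quotas: North 11.2800, South 7.1011, East 11.1555, West 2.4634.
Lower quotas: North 11, South 7, East 11, West 2 (sum 31, leaving 1 seat).
Remainders in descending order: West 0.4634, North 0.2800, East 0.1555, South 0.1011.
Largest remainder: West receives the extra seat.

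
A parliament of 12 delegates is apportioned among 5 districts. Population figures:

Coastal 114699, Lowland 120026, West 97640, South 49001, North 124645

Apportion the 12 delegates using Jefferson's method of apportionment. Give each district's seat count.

Coastal: 3; Lowland: 3; West: 2; South: 1; North: 3

Standard divisor 506011/12 ≈ 42167.583; standard quotas: Coastal 2.720, Lowland 2.846, West 2.316, South 1.162, North 2.956.
Rounding down gives 2, 2, 2, 1, 2 = 9 seats, so the divisor must be adjusted.
With modified divisor 35400: modified quotas Coastal 3.240, Lowland 3.391, West 2.758, South 1.384, North 3.521.
Rounding down: Coastal 3, Lowland 3, West 2, South 1, North 3 (total 12).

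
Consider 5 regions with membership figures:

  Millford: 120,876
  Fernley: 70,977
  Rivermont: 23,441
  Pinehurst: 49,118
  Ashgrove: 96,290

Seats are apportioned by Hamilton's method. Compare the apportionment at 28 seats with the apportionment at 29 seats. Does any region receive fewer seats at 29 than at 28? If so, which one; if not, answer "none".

Fernley

At 28 seats: Millford 9, Fernley 6, Rivermont 2, Pinehurst 4, Ashgrove 7.
At 29 seats: Millford 10, Fernley 5, Rivermont 2, Pinehurst 4, Ashgrove 8.
Fernley drops from 6 to 5.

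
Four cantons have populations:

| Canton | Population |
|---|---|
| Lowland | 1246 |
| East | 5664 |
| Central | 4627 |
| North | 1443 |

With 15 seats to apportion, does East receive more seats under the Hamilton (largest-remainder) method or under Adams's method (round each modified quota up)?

Hamilton: Lowland 1, East 7, Central 5, North 2.
Adams: Lowland 2, East 6, Central 5, North 2.
East gets 7 under Hamilton and 6 under Adams.

Hamilton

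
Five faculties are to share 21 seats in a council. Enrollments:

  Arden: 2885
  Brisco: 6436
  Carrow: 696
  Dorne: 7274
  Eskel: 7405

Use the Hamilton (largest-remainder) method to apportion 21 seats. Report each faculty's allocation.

The standard divisor is 24696/21 = 1176.
Standard quotas: Arden 2.4532, Brisco 5.4728, Carrow 0.5918, Dorne 6.1854, Eskel 6.2968.
Lower quotas: Arden 2, Brisco 5, Carrow 0, Dorne 6, Eskel 6 (sum 19, leaving 2 seats).
Remainders in descending order: Carrow 0.5918, Brisco 0.4728, Arden 0.4532, Eskel 0.2968, Dorne 0.1854.
The surplus seats go to Carrow, Brisco.

Arden 2, Brisco 6, Carrow 1, Dorne 6, Eskel 6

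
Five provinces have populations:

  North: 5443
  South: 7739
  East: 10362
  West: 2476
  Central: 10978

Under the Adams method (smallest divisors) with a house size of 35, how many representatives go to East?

Standard divisor 36998/35 ≈ 1057.086; standard quotas: North 5.149, South 7.321, East 9.802, West 2.342, Central 10.385.
Rounding up gives 6, 8, 10, 3, 11 = 38 seats, so the divisor must be adjusted.
With modified divisor 1130: modified quotas North 4.817, South 6.849, East 9.170, West 2.191, Central 9.715.
Rounding up: North 5, South 7, East 10, West 3, Central 10 (total 35).
East receives 10.

10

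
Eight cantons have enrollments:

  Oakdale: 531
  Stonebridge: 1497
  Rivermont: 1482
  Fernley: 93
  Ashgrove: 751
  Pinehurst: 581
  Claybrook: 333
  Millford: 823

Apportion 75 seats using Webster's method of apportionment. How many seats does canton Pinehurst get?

7

Standard divisor 6091/75 ≈ 81.213; standard quotas: Oakdale 6.538, Stonebridge 18.433, Rivermont 18.248, Fernley 1.145, Ashgrove 9.247, Pinehurst 7.154, Claybrook 4.100, Millford 10.134.
Rounding to the nearest integer gives 7, 18, 18, 1, 9, 7, 4, 10 = 74 seats, so the divisor must be adjusted.
With modified divisor 80.5: modified quotas Oakdale 6.596, Stonebridge 18.596, Rivermont 18.410, Fernley 1.155, Ashgrove 9.329, Pinehurst 7.217, Claybrook 4.137, Millford 10.224.
Rounding to the nearest integer: Oakdale 7, Stonebridge 19, Rivermont 18, Fernley 1, Ashgrove 9, Pinehurst 7, Claybrook 4, Millford 10 (total 75).
Pinehurst receives 7.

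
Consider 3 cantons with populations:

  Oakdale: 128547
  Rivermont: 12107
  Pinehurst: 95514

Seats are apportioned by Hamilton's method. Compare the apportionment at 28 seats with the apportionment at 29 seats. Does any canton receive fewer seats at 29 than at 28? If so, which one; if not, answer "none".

At 28 seats: Oakdale 15, Rivermont 2, Pinehurst 11.
At 29 seats: Oakdale 16, Rivermont 1, Pinehurst 12.
Rivermont drops from 2 to 1.

Rivermont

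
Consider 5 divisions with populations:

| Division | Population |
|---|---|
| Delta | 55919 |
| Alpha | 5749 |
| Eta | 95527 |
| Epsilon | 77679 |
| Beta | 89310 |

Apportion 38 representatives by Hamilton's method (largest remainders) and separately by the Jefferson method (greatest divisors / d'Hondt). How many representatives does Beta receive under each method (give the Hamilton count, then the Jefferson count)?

Hamilton: Delta 7, Alpha 1, Eta 11, Epsilon 9, Beta 10.
Jefferson: Delta 7, Alpha 0, Eta 11, Epsilon 9, Beta 11.
Beta gets 10 under Hamilton and 11 under Jefferson.

10 and 11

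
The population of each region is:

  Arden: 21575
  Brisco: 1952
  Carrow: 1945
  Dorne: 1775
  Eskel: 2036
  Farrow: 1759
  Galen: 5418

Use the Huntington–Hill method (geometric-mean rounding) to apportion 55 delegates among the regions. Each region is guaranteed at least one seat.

Arden=32, Brisco=3, Carrow=3, Dorne=3, Eskel=3, Farrow=3, Galen=8

With divisor 674: modified quotas Arden 32.010, Brisco 2.896, Carrow 2.886, Dorne 2.634, Eskel 3.021, Farrow 2.610, Galen 8.039.
Geometric-mean thresholds: Arden √(32·33)=32.496, Brisco √(2·3)=2.449, Carrow √(2·3)=2.449, Dorne √(2·3)=2.449, Eskel √(3·4)=3.464, Farrow √(2·3)=2.449, Galen √(8·9)=8.485.
Each quota rounded against its threshold gives Arden 32, Brisco 3, Carrow 3, Dorne 3, Eskel 3, Farrow 3, Galen 8 (total 55).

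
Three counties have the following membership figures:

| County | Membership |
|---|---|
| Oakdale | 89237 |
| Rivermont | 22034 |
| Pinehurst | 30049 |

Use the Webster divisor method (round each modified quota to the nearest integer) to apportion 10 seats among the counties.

Oakdale 6; Rivermont 2; Pinehurst 2

Standard divisor 141320/10 ≈ 14132; standard quotas: Oakdale 6.315, Rivermont 1.559, Pinehurst 2.126.
Rounding to the nearest integer gives Oakdale 6, Rivermont 2, Pinehurst 2 — total 10, matching the house size, so no adjustment is needed.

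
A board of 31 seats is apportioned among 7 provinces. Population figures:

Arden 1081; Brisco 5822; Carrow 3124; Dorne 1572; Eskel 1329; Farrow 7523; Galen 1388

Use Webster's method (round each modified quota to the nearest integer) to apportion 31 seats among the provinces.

Standard divisor 21839/31 ≈ 704.484; standard quotas: Arden 1.534, Brisco 8.264, Carrow 4.434, Dorne 2.231, Eskel 1.886, Farrow 10.679, Galen 1.970.
Rounding to the nearest integer gives Arden 2, Brisco 8, Carrow 4, Dorne 2, Eskel 2, Farrow 11, Galen 2 — total 31, matching the house size, so no adjustment is needed.

Arden: 2, Brisco: 8, Carrow: 4, Dorne: 2, Eskel: 2, Farrow: 11, Galen: 2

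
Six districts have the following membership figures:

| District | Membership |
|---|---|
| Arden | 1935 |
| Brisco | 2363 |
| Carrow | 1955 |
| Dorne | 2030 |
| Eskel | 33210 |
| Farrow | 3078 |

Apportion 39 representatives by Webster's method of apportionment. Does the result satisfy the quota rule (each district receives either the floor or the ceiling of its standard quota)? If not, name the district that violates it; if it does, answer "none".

Standard quotas: Arden 1.693, Brisco 2.068, Carrow 1.711, Dorne 1.776, Eskel 29.059, Farrow 2.693.
Webster allocation: Arden 2, Brisco 2, Carrow 2, Dorne 2, Eskel 28, Farrow 3.
Eskel has quota 29.059 (lower 29, upper 30) but receives 28 — outside the quota interval.

Eskel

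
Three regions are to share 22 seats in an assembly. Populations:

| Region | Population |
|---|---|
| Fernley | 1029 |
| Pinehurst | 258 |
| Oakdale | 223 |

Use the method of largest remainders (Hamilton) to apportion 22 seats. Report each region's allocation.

Fernley=15, Pinehurst=4, Oakdale=3

Standard divisor: 1510 ÷ 22 ≈ 68.636.
Standard quotas: Fernley 14.992, Pinehurst 3.759, Oakdale 3.249.
Lower quotas: Fernley 14, Pinehurst 3, Oakdale 3 (sum 20, leaving 2 seats).
Remainders in descending order: Fernley 0.992, Pinehurst 0.759, Oakdale 0.249.
Largest remainders: Fernley, Pinehurst receive the extra seats.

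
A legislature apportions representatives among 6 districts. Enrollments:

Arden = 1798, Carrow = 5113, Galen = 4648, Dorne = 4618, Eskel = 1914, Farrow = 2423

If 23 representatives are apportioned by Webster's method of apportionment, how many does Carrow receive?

6

Standard divisor 20514/23 ≈ 891.913; standard quotas: Arden 2.016, Carrow 5.733, Galen 5.211, Dorne 5.178, Eskel 2.146, Farrow 2.717.
Rounding to the nearest integer gives Arden 2, Carrow 6, Galen 5, Dorne 5, Eskel 2, Farrow 3 — total 23, matching the house size, so no adjustment is needed.
Carrow receives 6.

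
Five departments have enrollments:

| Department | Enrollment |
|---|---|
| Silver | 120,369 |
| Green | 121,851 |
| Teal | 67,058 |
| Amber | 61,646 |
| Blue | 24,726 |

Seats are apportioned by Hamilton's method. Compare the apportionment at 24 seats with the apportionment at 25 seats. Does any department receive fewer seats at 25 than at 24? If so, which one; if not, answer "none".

Blue

At 24 seats: Silver 7, Green 7, Teal 4, Amber 4, Blue 2.
At 25 seats: Silver 8, Green 8, Teal 4, Amber 4, Blue 1.
Blue drops from 2 to 1.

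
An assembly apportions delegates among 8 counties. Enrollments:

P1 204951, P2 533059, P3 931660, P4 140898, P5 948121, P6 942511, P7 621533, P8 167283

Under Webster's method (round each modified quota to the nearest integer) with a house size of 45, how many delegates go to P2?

5

Standard divisor 4490016/45 ≈ 99778.133; standard quotas: P1 2.054, P2 5.342, P3 9.337, P4 1.412, P5 9.502, P6 9.446, P7 6.229, P8 1.677.
Rounding to the nearest integer gives 2, 5, 9, 1, 10, 9, 6, 2 = 44 seats, so the divisor must be adjusted.
With modified divisor 98600: modified quotas P1 2.079, P2 5.406, P3 9.449, P4 1.429, P5 9.616, P6 9.559, P7 6.304, P8 1.697.
Rounding to the nearest integer: P1 2, P2 5, P3 9, P4 1, P5 10, P6 10, P7 6, P8 2 (total 45).
P2 receives 5.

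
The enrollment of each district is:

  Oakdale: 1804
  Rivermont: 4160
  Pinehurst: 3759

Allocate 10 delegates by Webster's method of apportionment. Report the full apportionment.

Oakdale 2, Rivermont 4, Pinehurst 4

Standard divisor 9723/10 ≈ 972.3; standard quotas: Oakdale 1.855, Rivermont 4.279, Pinehurst 3.866.
Rounding to the nearest integer gives Oakdale 2, Rivermont 4, Pinehurst 4 — total 10, matching the house size, so no adjustment is needed.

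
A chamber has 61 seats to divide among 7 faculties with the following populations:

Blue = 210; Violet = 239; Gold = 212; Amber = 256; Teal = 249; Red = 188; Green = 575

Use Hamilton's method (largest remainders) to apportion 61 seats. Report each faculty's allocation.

Standard divisor: 1929 ÷ 61 ≈ 31.623.
Standard quotas: Blue 6.641, Violet 7.558, Gold 6.704, Amber 8.095, Teal 7.874, Red 5.945, Green 18.183.
Lower quotas: Blue 6, Violet 7, Gold 6, Amber 8, Teal 7, Red 5, Green 18 (sum 57, leaving 4 seats).
Remainders in descending order: Red 0.945, Teal 0.874, Gold 0.704, Blue 0.641, Violet 0.558, Green 0.183, Amber 0.095.
The surplus seats go to Red, Teal, Gold, Blue.

Blue: 7, Violet: 7, Gold: 7, Amber: 8, Teal: 8, Red: 6, Green: 18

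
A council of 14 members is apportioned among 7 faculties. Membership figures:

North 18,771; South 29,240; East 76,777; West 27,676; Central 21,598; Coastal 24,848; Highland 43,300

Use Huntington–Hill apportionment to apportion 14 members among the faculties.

With divisor 17624: modified quotas North 1.065, South 1.659, East 4.356, West 1.570, Central 1.225, Coastal 1.410, Highland 2.457.
Geometric-mean thresholds: North √(1·2)=1.414, South √(1·2)=1.414, East √(4·5)=4.472, West √(1·2)=1.414, Central √(1·2)=1.414, Coastal √(1·2)=1.414, Highland √(2·3)=2.449.
Each quota rounded against its threshold gives North 1, South 2, East 4, West 2, Central 1, Coastal 1, Highland 3 (total 14).

North=1; South=2; East=4; West=2; Central=1; Coastal=1; Highland=3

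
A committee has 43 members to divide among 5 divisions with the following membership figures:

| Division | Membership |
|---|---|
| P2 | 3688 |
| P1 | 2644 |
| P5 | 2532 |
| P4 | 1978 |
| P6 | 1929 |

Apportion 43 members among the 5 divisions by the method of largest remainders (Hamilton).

P2 12, P1 9, P5 9, P4 7, P6 6

Total 12771; standard divisor 12771/43 = 297.
Standard quotas: P2 12.418, P1 8.902, P5 8.525, P4 6.660, P6 6.495.
Lower quotas: P2 12, P1 8, P5 8, P4 6, P6 6 (sum 40, leaving 3 seats).
Remainders in descending order: P1 0.902, P4 0.660, P5 0.525, P6 0.495, P2 0.418.
The surplus seats go to P1, P4, P5.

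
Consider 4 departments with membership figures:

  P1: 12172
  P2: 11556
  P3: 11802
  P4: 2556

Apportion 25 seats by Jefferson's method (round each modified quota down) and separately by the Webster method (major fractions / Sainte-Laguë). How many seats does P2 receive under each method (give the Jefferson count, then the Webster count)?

Jefferson: P1 8, P2 8, P3 8, P4 1.
Webster: P1 8, P2 7, P3 8, P4 2.
P2 gets 8 under Jefferson and 7 under Webster.

8 and 7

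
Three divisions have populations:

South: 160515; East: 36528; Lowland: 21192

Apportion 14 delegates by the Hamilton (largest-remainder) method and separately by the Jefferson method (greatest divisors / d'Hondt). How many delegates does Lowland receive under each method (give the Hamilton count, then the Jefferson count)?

2 and 1

Hamilton: South 10, East 2, Lowland 2.
Jefferson: South 11, East 2, Lowland 1.
Lowland gets 2 under Hamilton and 1 under Jefferson.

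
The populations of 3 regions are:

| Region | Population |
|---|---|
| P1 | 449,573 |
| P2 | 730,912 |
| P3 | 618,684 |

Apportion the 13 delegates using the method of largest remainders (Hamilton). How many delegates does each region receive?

Total 1799169; standard divisor 1799169/13 ≈ 138397.615.
Standard quotas: P1 3.2484, P2 5.2812, P3 4.4703.
Lower quotas: P1 3, P2 5, P3 4 (sum 12, leaving 1 seat).
Remainders in descending order: P3 0.4703, P2 0.2812, P1 0.2484.
The surplus seat goes to P3.

P1: 3, P2: 5, P3: 5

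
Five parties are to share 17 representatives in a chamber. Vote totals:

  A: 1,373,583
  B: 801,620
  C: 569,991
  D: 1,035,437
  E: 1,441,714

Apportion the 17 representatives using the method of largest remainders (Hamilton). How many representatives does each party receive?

Total 5222345; standard divisor 5222345/17 ≈ 307196.765.
Standard quotas: A 4.4713, B 2.6095, C 1.8555, D 3.3706, E 4.6931.
Lower quotas: A 4, B 2, C 1, D 3, E 4 (sum 14, leaving 3 seats).
Remainders in descending order: C 0.8555, E 0.6931, B 0.6095, A 0.4713, D 0.3706.
The surplus seats go to C, E, B.

A 4, B 3, C 2, D 3, E 5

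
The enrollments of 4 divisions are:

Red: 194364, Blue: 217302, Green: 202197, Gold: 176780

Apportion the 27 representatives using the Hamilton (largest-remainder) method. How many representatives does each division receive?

Total 790643; standard divisor 790643/27 ≈ 29283.074.
Standard quotas: Red 6.6374, Blue 7.4207, Green 6.9049, Gold 6.0369.
Lower quotas: Red 6, Blue 7, Green 6, Gold 6 (sum 25, leaving 2 seats).
Remainders in descending order: Green 0.9049, Red 0.6374, Blue 0.4207, Gold 0.0369.
Largest remainders: Green, Red receive the extra seats.

Red=7; Blue=7; Green=7; Gold=6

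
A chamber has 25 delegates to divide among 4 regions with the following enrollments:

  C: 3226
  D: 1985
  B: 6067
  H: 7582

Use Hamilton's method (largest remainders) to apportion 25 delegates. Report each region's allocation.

The standard divisor is 18860/25 ≈ 754.4.
Standard quotas: C 4.2762, D 2.6312, B 8.0422, H 10.0504.
Lower quotas: C 4, D 2, B 8, H 10 (sum 24, leaving 1 seat).
Remainders in descending order: D 0.6312, C 0.2762, H 0.0504, B 0.0422.
The surplus seat goes to D.

C: 4; D: 3; B: 8; H: 10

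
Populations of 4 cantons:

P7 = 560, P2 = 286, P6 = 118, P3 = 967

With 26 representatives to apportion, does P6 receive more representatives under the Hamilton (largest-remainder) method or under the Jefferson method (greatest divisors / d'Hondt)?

Hamilton

Hamilton: P7 7, P2 4, P6 2, P3 13.
Jefferson: P7 8, P2 4, P6 1, P3 13.
P6 gets 2 under Hamilton and 1 under Jefferson.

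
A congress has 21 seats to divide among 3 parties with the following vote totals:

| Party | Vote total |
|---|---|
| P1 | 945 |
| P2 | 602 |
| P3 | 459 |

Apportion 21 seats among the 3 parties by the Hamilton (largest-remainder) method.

The standard divisor is 2006/21 ≈ 95.524.
Standard quotas: P1 9.893, P2 6.302, P3 4.805.
Lower quotas: P1 9, P2 6, P3 4 (sum 19, leaving 2 seats).
Remainders in descending order: P1 0.893, P3 0.805, P2 0.302.
The surplus seats go to P1, P3.

P1=10, P2=6, P3=5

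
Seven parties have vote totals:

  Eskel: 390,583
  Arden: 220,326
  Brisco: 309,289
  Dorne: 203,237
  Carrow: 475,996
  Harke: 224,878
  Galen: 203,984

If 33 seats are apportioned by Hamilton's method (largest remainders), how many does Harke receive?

4

The standard divisor is 2028293/33 ≈ 61463.424.
Standard quotas: Eskel 6.3547, Arden 3.5847, Brisco 5.0321, Dorne 3.3066, Carrow 7.7444, Harke 3.6587, Galen 3.3188.
Lower quotas: Eskel 6, Arden 3, Brisco 5, Dorne 3, Carrow 7, Harke 3, Galen 3 (sum 30, leaving 3 seats).
Remainders in descending order: Carrow 0.7444, Harke 0.6587, Arden 0.5847, Eskel 0.3547, Galen 0.3188, Dorne 0.3066, Brisco 0.0321.
Largest remainders: Carrow, Harke, Arden receive the extra seats.
Harke receives 4.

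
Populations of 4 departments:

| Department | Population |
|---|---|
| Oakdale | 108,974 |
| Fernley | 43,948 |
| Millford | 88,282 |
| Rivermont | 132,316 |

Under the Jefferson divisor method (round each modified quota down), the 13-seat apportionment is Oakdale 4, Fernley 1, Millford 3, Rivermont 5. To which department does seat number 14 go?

Millford

Priority for the next seat is population ÷ (current seats + 1).
Priorities: Oakdale 21794.800, Fernley 21974.000, Millford 22070.500, Rivermont 22052.667.
Highest priority: Millford.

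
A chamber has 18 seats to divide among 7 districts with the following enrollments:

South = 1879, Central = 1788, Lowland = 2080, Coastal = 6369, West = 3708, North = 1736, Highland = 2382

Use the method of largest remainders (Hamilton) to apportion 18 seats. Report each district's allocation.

South: 2, Central: 2, Lowland: 2, Coastal: 6, West: 3, North: 1, Highland: 2

The standard divisor is 19942/18 ≈ 1107.889.
Standard quotas: South 1.6960, Central 1.6139, Lowland 1.8774, Coastal 5.7488, West 3.3469, North 1.5669, Highland 2.1500.
Lower quotas: South 1, Central 1, Lowland 1, Coastal 5, West 3, North 1, Highland 2 (sum 14, leaving 4 seats).
Remainders in descending order: Lowland 0.8774, Coastal 0.7488, South 0.6960, Central 0.6139, North 0.5669, West 0.3469, Highland 0.1500.
The surplus seats go to Lowland, Coastal, South, Central.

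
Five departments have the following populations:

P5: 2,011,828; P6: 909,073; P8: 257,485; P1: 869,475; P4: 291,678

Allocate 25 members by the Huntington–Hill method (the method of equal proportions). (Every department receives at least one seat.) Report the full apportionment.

P5 11; P6 5; P8 2; P1 5; P4 2

With divisor 178588: modified quotas P5 11.265, P6 5.090, P8 1.442, P1 4.869, P4 1.633.
Geometric-mean thresholds: P5 √(11·12)=11.489, P6 √(5·6)=5.477, P8 √(1·2)=1.414, P1 √(4·5)=4.472, P4 √(1·2)=1.414.
Each quota rounded against its threshold gives P5 11, P6 5, P8 2, P1 5, P4 2 (total 25).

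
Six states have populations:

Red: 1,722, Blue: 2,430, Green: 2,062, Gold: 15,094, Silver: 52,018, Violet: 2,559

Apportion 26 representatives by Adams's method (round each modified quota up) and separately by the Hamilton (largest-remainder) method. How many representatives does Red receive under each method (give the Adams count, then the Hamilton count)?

1 and 0

Adams: Red 1, Blue 1, Green 1, Gold 5, Silver 17, Violet 1.
Hamilton: Red 0, Blue 1, Green 1, Gold 5, Silver 18, Violet 1.
Red gets 1 under Adams and 0 under Hamilton.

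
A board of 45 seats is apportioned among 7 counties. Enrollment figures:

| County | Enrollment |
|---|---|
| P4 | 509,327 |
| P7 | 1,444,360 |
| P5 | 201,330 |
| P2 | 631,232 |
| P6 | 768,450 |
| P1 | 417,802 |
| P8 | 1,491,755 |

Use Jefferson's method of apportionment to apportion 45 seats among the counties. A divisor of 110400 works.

P4: 4; P7: 13; P5: 1; P2: 5; P6: 6; P1: 3; P8: 13

With modified divisor 110400: modified quotas P4 4.613, P7 13.083, P5 1.824, P2 5.718, P6 6.961, P1 3.784, P8 13.512.
Rounding down: P4 4, P7 13, P5 1, P2 5, P6 6, P1 3, P8 13 (total 45).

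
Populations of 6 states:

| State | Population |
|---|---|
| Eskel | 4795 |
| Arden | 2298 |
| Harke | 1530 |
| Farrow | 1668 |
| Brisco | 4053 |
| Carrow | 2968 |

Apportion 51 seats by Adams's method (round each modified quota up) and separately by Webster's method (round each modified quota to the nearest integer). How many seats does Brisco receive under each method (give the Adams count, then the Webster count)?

11 and 12

Adams: Eskel 14, Arden 7, Harke 5, Farrow 5, Brisco 11, Carrow 9.
Webster: Eskel 14, Arden 7, Harke 4, Farrow 5, Brisco 12, Carrow 9.
Brisco gets 11 under Adams and 12 under Webster.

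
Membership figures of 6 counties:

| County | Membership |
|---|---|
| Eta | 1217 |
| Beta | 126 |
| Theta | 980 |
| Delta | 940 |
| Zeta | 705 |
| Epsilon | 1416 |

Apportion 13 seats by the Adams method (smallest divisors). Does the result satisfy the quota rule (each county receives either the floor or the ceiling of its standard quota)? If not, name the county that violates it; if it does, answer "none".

none

Standard quotas: Eta 2.939, Beta 0.304, Theta 2.366, Delta 2.270, Zeta 1.702, Epsilon 3.419.
Adams allocation: Eta 3, Beta 1, Theta 2, Delta 2, Zeta 2, Epsilon 3.
Every allocation lies between the lower and upper quota.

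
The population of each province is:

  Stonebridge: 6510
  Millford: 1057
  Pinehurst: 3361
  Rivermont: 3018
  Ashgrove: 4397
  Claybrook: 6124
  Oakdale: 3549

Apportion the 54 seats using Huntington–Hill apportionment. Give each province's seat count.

With divisor 520: modified quotas Stonebridge 12.519, Millford 2.033, Pinehurst 6.463, Rivermont 5.804, Ashgrove 8.456, Claybrook 11.777, Oakdale 6.825.
Geometric-mean thresholds: Stonebridge √(12·13)=12.490, Millford √(2·3)=2.449, Pinehurst √(6·7)=6.481, Rivermont √(5·6)=5.477, Ashgrove √(8·9)=8.485, Claybrook √(11·12)=11.489, Oakdale √(6·7)=6.481.
Each quota rounded against its threshold gives Stonebridge 13, Millford 2, Pinehurst 6, Rivermont 6, Ashgrove 8, Claybrook 12, Oakdale 7 (total 54).

Stonebridge: 13, Millford: 2, Pinehurst: 6, Rivermont: 6, Ashgrove: 8, Claybrook: 12, Oakdale: 7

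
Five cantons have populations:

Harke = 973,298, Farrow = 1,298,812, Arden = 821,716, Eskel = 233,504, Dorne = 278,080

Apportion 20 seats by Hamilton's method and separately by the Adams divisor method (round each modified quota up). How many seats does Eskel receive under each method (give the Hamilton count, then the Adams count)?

Hamilton: Harke 5, Farrow 7, Arden 5, Eskel 1, Dorne 2.
Adams: Harke 5, Farrow 7, Arden 4, Eskel 2, Dorne 2.
Eskel gets 1 under Hamilton and 2 under Adams.

1 and 2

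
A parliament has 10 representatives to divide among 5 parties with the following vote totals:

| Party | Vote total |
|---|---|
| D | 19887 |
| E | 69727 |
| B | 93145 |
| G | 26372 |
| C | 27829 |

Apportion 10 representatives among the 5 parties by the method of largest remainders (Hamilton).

D 1, E 3, B 4, G 1, C 1

Standard divisor: 236960 ÷ 10 = 23696.
Standard quotas: D 0.8393, E 2.9426, B 3.9308, G 1.1129, C 1.1744.
Lower quotas: D 0, E 2, B 3, G 1, C 1 (sum 7, leaving 3 seats).
Remainders in descending order: E 0.9426, B 0.9308, D 0.8393, C 0.1744, G 0.1129.
Largest remainders: E, B, D receive the extra seats.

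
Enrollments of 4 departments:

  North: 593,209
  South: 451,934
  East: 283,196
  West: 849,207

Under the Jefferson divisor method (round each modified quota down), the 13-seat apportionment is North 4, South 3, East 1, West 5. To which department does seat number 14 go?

East

Priority for the next seat is population ÷ (current seats + 1).
Priorities: North 118641.800, South 112983.500, East 141598.000, West 141534.500.
Highest priority: East.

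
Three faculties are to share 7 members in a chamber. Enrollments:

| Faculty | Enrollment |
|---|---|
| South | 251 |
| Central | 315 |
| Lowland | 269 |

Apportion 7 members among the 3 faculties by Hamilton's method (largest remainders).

Standard divisor: 835 ÷ 7 ≈ 119.286.
Standard quotas: South 2.104, Central 2.641, Lowland 2.255.
Lower quotas: South 2, Central 2, Lowland 2 (sum 6, leaving 1 seat).
Remainders in descending order: Central 0.641, Lowland 0.255, South 0.104.
The surplus seat goes to Central.

South 2, Central 3, Lowland 2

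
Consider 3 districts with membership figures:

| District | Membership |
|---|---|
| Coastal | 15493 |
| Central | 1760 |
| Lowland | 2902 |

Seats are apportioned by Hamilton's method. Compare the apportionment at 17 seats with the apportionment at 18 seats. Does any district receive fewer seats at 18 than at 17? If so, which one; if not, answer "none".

Central

At 17 seats: Coastal 13, Central 2, Lowland 2.
At 18 seats: Coastal 14, Central 1, Lowland 3.
Central drops from 2 to 1.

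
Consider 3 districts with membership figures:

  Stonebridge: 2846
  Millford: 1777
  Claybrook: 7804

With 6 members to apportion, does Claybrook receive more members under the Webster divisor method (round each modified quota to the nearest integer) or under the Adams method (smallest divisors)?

Webster: Stonebridge 1, Millford 1, Claybrook 4.
Adams: Stonebridge 2, Millford 1, Claybrook 3.
Claybrook gets 4 under Webster and 3 under Adams.

Webster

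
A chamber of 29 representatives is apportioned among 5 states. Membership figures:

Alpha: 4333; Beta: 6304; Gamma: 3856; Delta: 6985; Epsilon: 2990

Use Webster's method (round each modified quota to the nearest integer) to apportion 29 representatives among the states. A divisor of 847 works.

With modified divisor 847: modified quotas Alpha 5.116, Beta 7.443, Gamma 4.553, Delta 8.247, Epsilon 3.530.
Rounding to the nearest integer: Alpha 5, Beta 7, Gamma 5, Delta 8, Epsilon 4 (total 29).

Alpha: 5, Beta: 7, Gamma: 5, Delta: 8, Epsilon: 4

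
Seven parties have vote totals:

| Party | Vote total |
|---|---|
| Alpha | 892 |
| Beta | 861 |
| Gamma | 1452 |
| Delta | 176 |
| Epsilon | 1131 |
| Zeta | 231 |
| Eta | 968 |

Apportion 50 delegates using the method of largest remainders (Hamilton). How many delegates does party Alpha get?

8

The standard divisor is 5711/50 ≈ 114.22.
Standard quotas: Alpha 7.809, Beta 7.538, Gamma 12.712, Delta 1.541, Epsilon 9.902, Zeta 2.022, Eta 8.475.
Lower quotas: Alpha 7, Beta 7, Gamma 12, Delta 1, Epsilon 9, Zeta 2, Eta 8 (sum 46, leaving 4 seats).
Remainders in descending order: Epsilon 0.902, Alpha 0.809, Gamma 0.712, Delta 0.541, Beta 0.538, Eta 0.475, Zeta 0.022.
The surplus seats go to Epsilon, Alpha, Gamma, Delta.
Alpha receives 8.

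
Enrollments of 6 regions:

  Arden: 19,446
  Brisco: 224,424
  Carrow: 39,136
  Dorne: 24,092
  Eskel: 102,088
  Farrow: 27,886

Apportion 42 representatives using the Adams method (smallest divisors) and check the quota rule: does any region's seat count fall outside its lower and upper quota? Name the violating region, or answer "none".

Brisco

Standard quotas: Arden 1.869, Brisco 21.566, Carrow 3.761, Dorne 2.315, Eskel 9.810, Farrow 2.680.
Adams allocation: Arden 2, Brisco 20, Carrow 4, Dorne 3, Eskel 10, Farrow 3.
Brisco has quota 21.566 (lower 21, upper 22) but receives 20 — outside the quota interval.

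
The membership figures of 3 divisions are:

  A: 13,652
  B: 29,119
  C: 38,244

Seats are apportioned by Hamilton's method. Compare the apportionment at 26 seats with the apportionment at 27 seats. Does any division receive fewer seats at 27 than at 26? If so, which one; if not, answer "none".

At 26 seats: A 5, B 9, C 12.
At 27 seats: A 4, B 10, C 13.
A drops from 5 to 4.

A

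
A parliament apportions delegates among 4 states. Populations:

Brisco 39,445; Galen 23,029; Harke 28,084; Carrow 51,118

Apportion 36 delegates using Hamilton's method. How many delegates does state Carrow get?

13

The standard divisor is 141676/36 ≈ 3935.444.
Standard quotas: Brisco 10.0230, Galen 5.8517, Harke 7.1362, Carrow 12.9891.
Lower quotas: Brisco 10, Galen 5, Harke 7, Carrow 12 (sum 34, leaving 2 seats).
Remainders in descending order: Carrow 0.9891, Galen 0.8517, Harke 0.1362, Brisco 0.0230.
Largest remainders: Carrow, Galen receive the extra seats.
Carrow receives 13.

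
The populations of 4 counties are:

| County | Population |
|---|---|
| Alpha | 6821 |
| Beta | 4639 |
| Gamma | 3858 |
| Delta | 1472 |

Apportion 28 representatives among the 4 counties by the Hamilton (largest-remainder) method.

The standard divisor is 16790/28 ≈ 599.643.
Standard quotas: Alpha 11.3751, Beta 7.7363, Gamma 6.4338, Delta 2.4548.
Lower quotas: Alpha 11, Beta 7, Gamma 6, Delta 2 (sum 26, leaving 2 seats).
Remainders in descending order: Beta 0.7363, Delta 0.4548, Gamma 0.4338, Alpha 0.3751.
Largest remainders: Beta, Delta receive the extra seats.

Alpha 11, Beta 8, Gamma 6, Delta 3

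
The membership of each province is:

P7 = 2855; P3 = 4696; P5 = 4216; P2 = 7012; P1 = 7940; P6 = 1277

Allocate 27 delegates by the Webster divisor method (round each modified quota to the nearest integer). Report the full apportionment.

P7 3, P3 4, P5 4, P2 7, P1 8, P6 1

Standard divisor 27996/27 ≈ 1036.889; standard quotas: P7 2.753, P3 4.529, P5 4.066, P2 6.763, P1 7.658, P6 1.232.
Rounding to the nearest integer gives 3, 5, 4, 7, 8, 1 = 28 seats, so the divisor must be adjusted.
With modified divisor 1050: modified quotas P7 2.719, P3 4.472, P5 4.015, P2 6.678, P1 7.562, P6 1.216.
Rounding to the nearest integer: P7 3, P3 4, P5 4, P2 7, P1 8, P6 1 (total 27).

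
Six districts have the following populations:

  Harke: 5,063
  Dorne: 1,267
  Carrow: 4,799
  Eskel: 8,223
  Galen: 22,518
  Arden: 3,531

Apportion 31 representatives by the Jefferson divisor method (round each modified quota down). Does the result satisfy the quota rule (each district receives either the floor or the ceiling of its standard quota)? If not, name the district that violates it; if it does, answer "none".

Standard quotas: Harke 3.457, Dorne 0.865, Carrow 3.277, Eskel 5.615, Galen 15.375, Arden 2.411.
Jefferson allocation: Harke 3, Dorne 0, Carrow 3, Eskel 6, Galen 17, Arden 2.
Galen has quota 15.375 (lower 15, upper 16) but receives 17 — outside the quota interval.

Galen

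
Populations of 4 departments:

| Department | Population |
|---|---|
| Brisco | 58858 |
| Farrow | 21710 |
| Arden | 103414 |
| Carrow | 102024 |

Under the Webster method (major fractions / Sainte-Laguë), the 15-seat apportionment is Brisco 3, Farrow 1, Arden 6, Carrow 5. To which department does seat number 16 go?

Priority for the next seat is population ÷ (current seats + 0.5).
Priorities: Brisco 16816.571, Farrow 14473.333, Arden 15909.846, Carrow 18549.818.
Highest priority: Carrow.

Carrow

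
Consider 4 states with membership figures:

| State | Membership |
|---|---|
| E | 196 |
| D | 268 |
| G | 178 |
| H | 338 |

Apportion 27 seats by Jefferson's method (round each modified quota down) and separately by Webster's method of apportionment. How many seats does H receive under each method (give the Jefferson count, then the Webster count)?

Jefferson: E 5, D 7, G 5, H 10.
Webster: E 5, D 8, G 5, H 9.
H gets 10 under Jefferson and 9 under Webster.

10 and 9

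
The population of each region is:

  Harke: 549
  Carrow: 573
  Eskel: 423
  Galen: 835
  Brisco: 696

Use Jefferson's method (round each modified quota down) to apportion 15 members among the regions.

Standard divisor 3076/15 ≈ 205.067; standard quotas: Harke 2.677, Carrow 2.794, Eskel 2.063, Galen 4.072, Brisco 3.394.
Rounding down gives 2, 2, 2, 4, 3 = 13 seats, so the divisor must be adjusted.
With modified divisor 180: modified quotas Harke 3.050, Carrow 3.183, Eskel 2.350, Galen 4.639, Brisco 3.867.
Rounding down: Harke 3, Carrow 3, Eskel 2, Galen 4, Brisco 3 (total 15).

Harke 3; Carrow 3; Eskel 2; Galen 4; Brisco 3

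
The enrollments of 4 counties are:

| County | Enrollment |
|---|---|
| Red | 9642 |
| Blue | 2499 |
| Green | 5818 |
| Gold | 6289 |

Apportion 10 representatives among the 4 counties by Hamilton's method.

Red=4; Blue=1; Green=2; Gold=3

Total 24248; standard divisor 24248/10 ≈ 2424.8.
Standard quotas: Red 3.9764, Blue 1.0306, Green 2.3994, Gold 2.5936.
Lower quotas: Red 3, Blue 1, Green 2, Gold 2 (sum 8, leaving 2 seats).
Remainders in descending order: Red 0.9764, Gold 0.5936, Green 0.3994, Blue 0.0306.
Largest remainders: Red, Gold receive the extra seats.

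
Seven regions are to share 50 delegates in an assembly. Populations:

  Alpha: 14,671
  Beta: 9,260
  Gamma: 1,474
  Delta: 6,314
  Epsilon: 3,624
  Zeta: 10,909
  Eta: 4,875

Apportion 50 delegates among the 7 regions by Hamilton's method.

Alpha: 14; Beta: 9; Gamma: 1; Delta: 6; Epsilon: 4; Zeta: 11; Eta: 5

Standard divisor: 51127 ÷ 50 ≈ 1022.54.
Standard quotas: Alpha 14.3476, Beta 9.0559, Gamma 1.4415, Delta 6.1748, Epsilon 3.5441, Zeta 10.6685, Eta 4.7675.
Lower quotas: Alpha 14, Beta 9, Gamma 1, Delta 6, Epsilon 3, Zeta 10, Eta 4 (sum 47, leaving 3 seats).
Remainders in descending order: Eta 0.7675, Zeta 0.6685, Epsilon 0.5441, Gamma 0.4415, Alpha 0.3476, Delta 0.1748, Beta 0.0559.
The surplus seats go to Eta, Zeta, Epsilon.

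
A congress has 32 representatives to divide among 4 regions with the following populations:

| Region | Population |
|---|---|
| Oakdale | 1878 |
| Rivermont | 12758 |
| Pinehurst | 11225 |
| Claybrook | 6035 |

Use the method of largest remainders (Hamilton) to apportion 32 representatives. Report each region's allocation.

Total 31896; standard divisor 31896/32 ≈ 996.75.
Standard quotas: Oakdale 1.8841, Rivermont 12.7996, Pinehurst 11.2616, Claybrook 6.0547.
Lower quotas: Oakdale 1, Rivermont 12, Pinehurst 11, Claybrook 6 (sum 30, leaving 2 seats).
Remainders in descending order: Oakdale 0.8841, Rivermont 0.7996, Pinehurst 0.2616, Claybrook 0.0547.
The surplus seats go to Oakdale, Rivermont.

Oakdale 2, Rivermont 13, Pinehurst 11, Claybrook 6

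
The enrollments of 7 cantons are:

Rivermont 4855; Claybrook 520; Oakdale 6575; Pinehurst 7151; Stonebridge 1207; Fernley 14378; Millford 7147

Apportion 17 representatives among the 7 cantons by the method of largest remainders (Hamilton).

Standard divisor: 41833 ÷ 17 ≈ 2460.765.
Standard quotas: Rivermont 1.9730, Claybrook 0.2113, Oakdale 2.6719, Pinehurst 2.9060, Stonebridge 0.4905, Fernley 5.8429, Millford 2.9044.
Lower quotas: Rivermont 1, Claybrook 0, Oakdale 2, Pinehurst 2, Stonebridge 0, Fernley 5, Millford 2 (sum 12, leaving 5 seats).
Remainders in descending order: Rivermont 0.9730, Pinehurst 0.9060, Millford 0.9044, Fernley 0.8429, Oakdale 0.6719, Stonebridge 0.4905, Claybrook 0.2113.
Largest remainders: Rivermont, Pinehurst, Millford, Fernley, Oakdale receive the extra seats.

Rivermont: 2, Claybrook: 0, Oakdale: 3, Pinehurst: 3, Stonebridge: 0, Fernley: 6, Millford: 3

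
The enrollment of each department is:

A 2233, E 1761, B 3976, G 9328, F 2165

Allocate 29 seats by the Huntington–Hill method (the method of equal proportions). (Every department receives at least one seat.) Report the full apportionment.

A 3, E 3, B 6, G 14, F 3

With divisor 668: modified quotas A 3.343, E 2.636, B 5.952, G 13.964, F 3.241.
Geometric-mean thresholds: A √(3·4)=3.464, E √(2·3)=2.449, B √(5·6)=5.477, G √(13·14)=13.491, F √(3·4)=3.464.
Each quota rounded against its threshold gives A 3, E 3, B 6, G 14, F 3 (total 29).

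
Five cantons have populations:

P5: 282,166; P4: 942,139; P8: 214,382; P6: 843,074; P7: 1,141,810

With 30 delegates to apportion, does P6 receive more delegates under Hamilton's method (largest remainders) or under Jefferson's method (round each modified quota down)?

Jefferson

Hamilton: P5 3, P4 8, P8 2, P6 7, P7 10.
Jefferson: P5 2, P4 8, P8 2, P6 8, P7 10.
P6 gets 7 under Hamilton and 8 under Jefferson.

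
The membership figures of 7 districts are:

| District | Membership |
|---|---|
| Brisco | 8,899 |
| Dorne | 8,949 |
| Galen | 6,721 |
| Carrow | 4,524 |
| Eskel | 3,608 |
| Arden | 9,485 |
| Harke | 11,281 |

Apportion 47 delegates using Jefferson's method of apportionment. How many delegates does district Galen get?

Standard divisor 53467/47 ≈ 1137.596; standard quotas: Brisco 7.823, Dorne 7.867, Galen 5.908, Carrow 3.977, Eskel 3.172, Arden 8.338, Harke 9.917.
Rounding down gives 7, 7, 5, 3, 3, 8, 9 = 42 seats, so the divisor must be adjusted.
With modified divisor 1100: modified quotas Brisco 8.090, Dorne 8.135, Galen 6.110, Carrow 4.113, Eskel 3.280, Arden 8.623, Harke 10.255.
Rounding down: Brisco 8, Dorne 8, Galen 6, Carrow 4, Eskel 3, Arden 8, Harke 10 (total 47).
Galen receives 6.

6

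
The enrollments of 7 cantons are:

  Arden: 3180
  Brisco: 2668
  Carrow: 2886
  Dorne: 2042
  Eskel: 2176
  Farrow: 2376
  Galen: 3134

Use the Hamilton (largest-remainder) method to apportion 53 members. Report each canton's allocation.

Arden: 9, Brisco: 8, Carrow: 8, Dorne: 6, Eskel: 6, Farrow: 7, Galen: 9

Total 18462; standard divisor 18462/53 ≈ 348.34.
Standard quotas: Arden 9.129, Brisco 7.659, Carrow 8.285, Dorne 5.862, Eskel 6.247, Farrow 6.821, Galen 8.997.
Lower quotas: Arden 9, Brisco 7, Carrow 8, Dorne 5, Eskel 6, Farrow 6, Galen 8 (sum 49, leaving 4 seats).
Remainders in descending order: Galen 0.997, Dorne 0.862, Farrow 0.821, Brisco 0.659, Carrow 0.285, Eskel 0.247, Arden 0.129.
Largest remainders: Galen, Dorne, Farrow, Brisco receive the extra seats.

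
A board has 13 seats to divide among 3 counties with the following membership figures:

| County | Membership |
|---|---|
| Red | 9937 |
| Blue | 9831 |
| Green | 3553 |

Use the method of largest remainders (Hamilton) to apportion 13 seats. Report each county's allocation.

Red=6, Blue=5, Green=2

Standard divisor: 23321 ÷ 13 ≈ 1793.923.
Standard quotas: Red 5.5393, Blue 5.4802, Green 1.9806.
Lower quotas: Red 5, Blue 5, Green 1 (sum 11, leaving 2 seats).
Remainders in descending order: Green 0.9806, Red 0.5393, Blue 0.4802.
The surplus seats go to Green, Red.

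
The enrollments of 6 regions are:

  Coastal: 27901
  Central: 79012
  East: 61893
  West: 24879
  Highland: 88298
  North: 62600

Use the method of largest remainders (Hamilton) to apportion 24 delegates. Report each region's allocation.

Coastal: 2, Central: 6, East: 4, West: 2, Highland: 6, North: 4

Standard divisor: 344583 ÷ 24 ≈ 14357.625.
Standard quotas: Coastal 1.9433, Central 5.5031, East 4.3108, West 1.7328, Highland 6.1499, North 4.3601.
Lower quotas: Coastal 1, Central 5, East 4, West 1, Highland 6, North 4 (sum 21, leaving 3 seats).
Remainders in descending order: Coastal 0.9433, West 0.7328, Central 0.5031, North 0.3601, East 0.3108, Highland 0.1499.
The surplus seats go to Coastal, West, Central.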